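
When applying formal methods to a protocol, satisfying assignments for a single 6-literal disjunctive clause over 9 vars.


Step 1: Total=2^9=512
Step 2: Unsat when all 6 false: 2^3=8
Step 3: Sat=512-8=504

504


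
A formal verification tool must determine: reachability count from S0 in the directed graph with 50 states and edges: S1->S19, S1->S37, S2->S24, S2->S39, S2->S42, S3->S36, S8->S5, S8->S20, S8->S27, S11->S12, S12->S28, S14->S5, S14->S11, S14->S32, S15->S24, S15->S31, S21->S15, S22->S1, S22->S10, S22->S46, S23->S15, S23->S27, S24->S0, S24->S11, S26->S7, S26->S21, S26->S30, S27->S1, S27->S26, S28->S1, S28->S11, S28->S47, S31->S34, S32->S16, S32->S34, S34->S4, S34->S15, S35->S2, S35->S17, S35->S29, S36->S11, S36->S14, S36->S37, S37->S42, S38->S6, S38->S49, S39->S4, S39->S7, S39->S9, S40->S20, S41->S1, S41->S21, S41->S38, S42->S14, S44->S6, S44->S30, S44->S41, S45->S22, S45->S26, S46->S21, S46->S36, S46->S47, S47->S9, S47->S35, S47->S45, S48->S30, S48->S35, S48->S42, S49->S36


BFS from S0:
  layer 0: {S0}
Reachable set: {S0}
Count = 1

1


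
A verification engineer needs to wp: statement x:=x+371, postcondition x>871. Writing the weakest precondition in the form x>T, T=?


Formula: wp(x:=E, P) = P[E/x] (substitute E for x in postcondition)
Step 1: Postcondition: x>871
Step 2: Substitute x+371 for x: x+371>871
Step 3: Solve for x: x > 871-371 = 500

500


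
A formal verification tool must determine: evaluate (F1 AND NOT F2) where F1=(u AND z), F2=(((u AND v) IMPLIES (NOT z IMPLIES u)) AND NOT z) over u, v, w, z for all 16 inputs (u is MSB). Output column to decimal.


F1 = (u AND z)
F2 = (((u AND v) IMPLIES (NOT z IMPLIES u)) AND NOT z)
Counterexample to F1=>F2 is where F1=1 and F2=0.
Evaluate each row (bits = u,v,w,z, MSB first):
  row 0 [0000]: F1=0 F2=1 -> F1&~F2 -> 0
  row 1 [0001]: F1=0 F2=0 -> F1&~F2 -> 0
  row 2 [0010]: F1=0 F2=1 -> F1&~F2 -> 0
  row 3 [0011]: F1=0 F2=0 -> F1&~F2 -> 0
  row 4 [0100]: F1=0 F2=1 -> F1&~F2 -> 0
  row 5 [0101]: F1=0 F2=0 -> F1&~F2 -> 0
  row 6 [0110]: F1=0 F2=1 -> F1&~F2 -> 0
  row 7 [0111]: F1=0 F2=0 -> F1&~F2 -> 0
  row 8 [1000]: F1=0 F2=1 -> F1&~F2 -> 0
  row 9 [1001]: F1=1 F2=0 -> F1&~F2 -> 1
  row 10 [1010]: F1=0 F2=1 -> F1&~F2 -> 0
  row 11 [1011]: F1=1 F2=0 -> F1&~F2 -> 1
  row 12 [1100]: F1=0 F2=1 -> F1&~F2 -> 0
  row 13 [1101]: F1=1 F2=0 -> F1&~F2 -> 1
  row 14 [1110]: F1=0 F2=1 -> F1&~F2 -> 0
  row 15 [1111]: F1=1 F2=0 -> F1&~F2 -> 1
Full result column, 4 rows per line (u,v fixed per line; w,z runs 00..11 left to right):
  rows 0-3 [u,v=00]: 0000  = hex 0
  rows 4-7 [u,v=01]: 0000  = hex 0
  rows 8-11 [u,v=10]: 0101  = hex 5
  rows 12-15 [u,v=11]: 0101  = hex 5
Counterexample vector (row 0 .. row 15) = 0000000001010101
Output column grouped in 4s = 0000 0000 0101 0101 = 0x0055
Convert to decimal digit by digit (value = value*16 + digit):
  0 -> 0
  0*16 + 0 = 0
  0*16 + 5 = 5
  5*16 + 5 = 85
Decimal = 85

85


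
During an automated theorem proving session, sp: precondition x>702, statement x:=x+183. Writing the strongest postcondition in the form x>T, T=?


Formula: sp(P, x:=E) = exists old_x. (x = E[old_x/x]) AND P[old_x/x] (old_x is the value of x before the assignment; eliminate old_x by solving x = E[old_x/x] for old_x)
Step 1: Precondition P: x>702, i.e. old_x > 702
Step 2: Assignment gives x = old_x + 183, so old_x = x - 183
Step 3: Substitute into P: x - 183 > 702
Step 4: Simplify: x > 702+183 = 885

885


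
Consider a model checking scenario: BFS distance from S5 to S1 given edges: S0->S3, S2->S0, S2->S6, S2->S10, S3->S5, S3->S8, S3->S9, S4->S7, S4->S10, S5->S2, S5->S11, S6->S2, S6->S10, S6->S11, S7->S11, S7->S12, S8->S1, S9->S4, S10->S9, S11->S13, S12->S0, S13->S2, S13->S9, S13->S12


BFS layer-by-layer from S5:
  dist 0: {S5}
  dist 1: {S2, S11}
  dist 2: {S0, S6, S10, S13}
  dist 3: {S3, S9, S12}
  dist 4: {S4, S8}
  dist 5: {S1, S7}
  -> S1 reached at distance 5
Shortest path length = 5

5


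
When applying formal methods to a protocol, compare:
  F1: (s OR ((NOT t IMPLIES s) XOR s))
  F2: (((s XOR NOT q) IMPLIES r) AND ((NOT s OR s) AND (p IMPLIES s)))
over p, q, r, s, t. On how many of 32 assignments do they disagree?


F1 = (s OR ((NOT t IMPLIES s) XOR s))
F2 = (((s XOR NOT q) IMPLIES r) AND ((NOT s OR s) AND (p IMPLIES s)))
Evaluate both on each of 32 rows (bits = p,q,r,s,t):
  row 0 [00000]: F1=0 F2=0 -> 0
  row 1 [00001]: F1=1 F2=0 (differ) -> 1
  row 2 [00010]: F1=1 F2=1 -> 0
  row 3 [00011]: F1=1 F2=1 -> 0
  row 4 [00100]: F1=0 F2=1 (differ) -> 1
  row 5 [00101]: F1=1 F2=1 -> 0
  row 6 [00110]: F1=1 F2=1 -> 0
  row 7 [00111]: F1=1 F2=1 -> 0
  row 8 [01000]: F1=0 F2=1 (differ) -> 1
  row 9 [01001]: F1=1 F2=1 -> 0
  row 10 [01010]: F1=1 F2=0 (differ) -> 1
  row 11 [01011]: F1=1 F2=0 (differ) -> 1
  row 12 [01100]: F1=0 F2=1 (differ) -> 1
  row 13 [01101]: F1=1 F2=1 -> 0
  row 14 [01110]: F1=1 F2=1 -> 0
  row 15 [01111]: F1=1 F2=1 -> 0
  row 16 [10000]: F1=0 F2=0 -> 0
  row 17 [10001]: F1=1 F2=0 (differ) -> 1
  row 18 [10010]: F1=1 F2=1 -> 0
  row 19 [10011]: F1=1 F2=1 -> 0
  row 20 [10100]: F1=0 F2=0 -> 0
  row 21 [10101]: F1=1 F2=0 (differ) -> 1
  row 22 [10110]: F1=1 F2=1 -> 0
  row 23 [10111]: F1=1 F2=1 -> 0
  row 24 [11000]: F1=0 F2=0 -> 0
  row 25 [11001]: F1=1 F2=0 (differ) -> 1
  row 26 [11010]: F1=1 F2=0 (differ) -> 1
  row 27 [11011]: F1=1 F2=0 (differ) -> 1
  row 28 [11100]: F1=0 F2=0 -> 0
  row 29 [11101]: F1=1 F2=0 (differ) -> 1
  row 30 [11110]: F1=1 F2=1 -> 0
  row 31 [11111]: F1=1 F2=1 -> 0
Full result column, 8 rows per line (p,q fixed per line; r,s,t runs 000..111 left to right):
  rows 0-7 [p,q=00]: 01001000  (ones: 2)
  rows 8-15 [p,q=01]: 10111000  (ones: 4)
  rows 16-23 [p,q=10]: 01000100  (ones: 2)
  rows 24-31 [p,q=11]: 01110100  (ones: 4)
Disagreements = 2+4+2+4 = 12

12


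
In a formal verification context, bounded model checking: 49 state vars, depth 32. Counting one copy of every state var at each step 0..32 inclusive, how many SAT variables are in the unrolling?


BMC unrolls to depth k, creating one copy of each state var for steps 0..k.
Step count = 32 + 1 = 33 (steps 0 through 32)
Vars per step = 49
Total = 49 * 33 = 1617

1617


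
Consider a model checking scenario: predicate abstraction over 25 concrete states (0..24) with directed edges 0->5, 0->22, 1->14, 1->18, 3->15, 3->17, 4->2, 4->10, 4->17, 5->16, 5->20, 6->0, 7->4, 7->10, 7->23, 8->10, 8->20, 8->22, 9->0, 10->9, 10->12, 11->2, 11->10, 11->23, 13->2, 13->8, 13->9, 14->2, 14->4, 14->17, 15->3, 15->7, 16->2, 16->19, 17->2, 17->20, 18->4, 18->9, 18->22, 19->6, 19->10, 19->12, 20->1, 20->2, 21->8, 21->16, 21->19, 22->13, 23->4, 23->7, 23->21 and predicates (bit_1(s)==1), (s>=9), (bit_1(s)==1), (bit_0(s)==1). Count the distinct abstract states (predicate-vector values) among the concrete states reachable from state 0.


BFS from 0:
Concrete reachable: {0, 1, 2, 4, 5, 6, 8, 9, 10, 12, 13, 14, 16, 17, 18, 19, 20, 22}
Abstract via predicates (bit_1(s)==1), (s>=9), (bit_1(s)==1), (bit_0(s)==1):
  (0,0,0,0) <- {0, 4, 8}
  (0,0,0,1) <- {1, 5}
  (0,1,0,0) <- {12, 16, 20}
  (0,1,0,1) <- {9, 13, 17}
  (1,0,1,0) <- {2, 6}
  (1,1,1,0) <- {10, 14, 18, 22}
  (1,1,1,1) <- {19}
Distinct abstract states = 7

7


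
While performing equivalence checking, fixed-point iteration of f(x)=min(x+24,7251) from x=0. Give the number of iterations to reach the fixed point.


Step 1: x=0, cap=7251, increment=24
Step 2: x grows by 24 each step until capped at 7251; fixed point is x=7251
Step 3: iterations = ceil(7251/24) = 303

303


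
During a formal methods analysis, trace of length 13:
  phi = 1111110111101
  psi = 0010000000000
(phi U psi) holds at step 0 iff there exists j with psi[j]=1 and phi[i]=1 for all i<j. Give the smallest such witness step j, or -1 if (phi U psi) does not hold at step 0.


(phi U psi) at 0: need smallest j with psi[j]=1 and phi[i]=1 for all i in [0,j).
Scan from step 0:
  step 0: phi=1, psi=0 -> continue
  step 1: phi=1, psi=0 -> continue
  step 2: psi=1 and phi held for [0,2) -> witness found
Witness step = 2

2


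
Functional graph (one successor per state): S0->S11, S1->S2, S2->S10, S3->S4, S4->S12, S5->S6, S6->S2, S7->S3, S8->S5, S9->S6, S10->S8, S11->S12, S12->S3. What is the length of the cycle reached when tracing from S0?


Trace from S0 until a state repeats:
  S0 -> S11 -> S12 -> S3 -> S4 -> S12
S12 first seen at step 2, revisited at step 5.
Cycle length = 5 - 2 = 3

3


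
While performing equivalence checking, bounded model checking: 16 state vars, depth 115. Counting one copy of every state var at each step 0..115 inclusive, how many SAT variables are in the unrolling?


BMC unrolls to depth k, creating one copy of each state var for steps 0..k.
Step count = 115 + 1 = 116 (steps 0 through 115)
Vars per step = 16
Total = 16 * 116 = 1856

1856


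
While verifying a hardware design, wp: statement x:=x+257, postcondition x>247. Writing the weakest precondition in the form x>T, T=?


Formula: wp(x:=E, P) = P[E/x] (substitute E for x in postcondition)
Step 1: Postcondition: x>247
Step 2: Substitute x+257 for x: x+257>247
Step 3: Solve for x: x > 247-257 = -10

-10


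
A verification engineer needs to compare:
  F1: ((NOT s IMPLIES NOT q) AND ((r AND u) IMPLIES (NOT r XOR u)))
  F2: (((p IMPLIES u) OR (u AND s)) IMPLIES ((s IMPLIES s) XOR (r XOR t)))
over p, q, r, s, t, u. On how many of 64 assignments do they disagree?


F1 = ((NOT s IMPLIES NOT q) AND ((r AND u) IMPLIES (NOT r XOR u)))
F2 = (((p IMPLIES u) OR (u AND s)) IMPLIES ((s IMPLIES s) XOR (r XOR t)))
Evaluate both on each of 64 rows (bits = p,q,r,s,t,u):
  row 0 [000000]: F1=1 F2=1 -> 0
  row 1 [000001]: F1=1 F2=1 -> 0
  row 2 [000010]: F1=1 F2=0 (differ) -> 1
  row 3 [000011]: F1=1 F2=0 (differ) -> 1
  row 4 [000100]: F1=1 F2=1 -> 0
  (every remaining row is evaluated the same way; all 64 results are listed next)
Full result column, 8 rows per line (p,q,r fixed per line; s,t,u runs 000..111 left to right):
  rows 0-7 [p,q,r=000]: 00110011  (ones: 4)
  rows 8-15 [p,q,r=001]: 11001100  (ones: 4)
  rows 16-23 [p,q,r=010]: 11000011  (ones: 4)
  rows 24-31 [p,q,r=011]: 00111100  (ones: 4)
  rows 32-39 [p,q,r=100]: 00010001  (ones: 2)
  rows 40-47 [p,q,r=101]: 01000100  (ones: 2)
  rows 48-55 [p,q,r=110]: 11100001  (ones: 4)
  rows 56-63 [p,q,r=111]: 10110100  (ones: 4)
Disagreements = 4+4+4+4+2+2+4+4 = 28

28


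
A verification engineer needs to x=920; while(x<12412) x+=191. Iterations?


Step 1: x goes from 920 toward 12412 by 191; the body runs while x<12412, so iterations = ceil((bound-start)/step)
Step 2: Distance=11492
Step 3: ceil(11492/191)=61

61


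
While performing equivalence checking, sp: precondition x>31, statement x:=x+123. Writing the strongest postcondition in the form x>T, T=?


Formula: sp(P, x:=E) = exists old_x. (x = E[old_x/x]) AND P[old_x/x] (old_x is the value of x before the assignment; eliminate old_x by solving x = E[old_x/x] for old_x)
Step 1: Precondition P: x>31, i.e. old_x > 31
Step 2: Assignment gives x = old_x + 123, so old_x = x - 123
Step 3: Substitute into P: x - 123 > 31
Step 4: Simplify: x > 31+123 = 154

154


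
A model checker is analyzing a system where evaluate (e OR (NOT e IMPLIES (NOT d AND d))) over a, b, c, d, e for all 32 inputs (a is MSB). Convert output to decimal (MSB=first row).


Formula: (e OR (NOT e IMPLIES (NOT d AND d))) over a, b, c, d, e (32 rows)
Evaluate each row (bits = a,b,c,d,e, MSB first):
  row 0 [00000]: (0 OR (NOT 0 IMPLIES (NOT 0 AND 0))) -> 0
  row 1 [00001]: (1 OR (NOT 1 IMPLIES (NOT 0 AND 0))) -> 1
  row 2 [00010]: (0 OR (NOT 0 IMPLIES (NOT 1 AND 1))) -> 0
  row 3 [00011]: (1 OR (NOT 1 IMPLIES (NOT 1 AND 1))) -> 1
  row 4 [00100]: (0 OR (NOT 0 IMPLIES (NOT 0 AND 0))) -> 0
  row 5 [00101]: (1 OR (NOT 1 IMPLIES (NOT 0 AND 0))) -> 1
  row 6 [00110]: (0 OR (NOT 0 IMPLIES (NOT 1 AND 1))) -> 0
  row 7 [00111]: (1 OR (NOT 1 IMPLIES (NOT 1 AND 1))) -> 1
  row 8 [01000]: (0 OR (NOT 0 IMPLIES (NOT 0 AND 0))) -> 0
  row 9 [01001]: (1 OR (NOT 1 IMPLIES (NOT 0 AND 0))) -> 1
  row 10 [01010]: (0 OR (NOT 0 IMPLIES (NOT 1 AND 1))) -> 0
  row 11 [01011]: (1 OR (NOT 1 IMPLIES (NOT 1 AND 1))) -> 1
  row 12 [01100]: (0 OR (NOT 0 IMPLIES (NOT 0 AND 0))) -> 0
  row 13 [01101]: (1 OR (NOT 1 IMPLIES (NOT 0 AND 0))) -> 1
  row 14 [01110]: (0 OR (NOT 0 IMPLIES (NOT 1 AND 1))) -> 0
  row 15 [01111]: (1 OR (NOT 1 IMPLIES (NOT 1 AND 1))) -> 1
  row 16 [10000]: (0 OR (NOT 0 IMPLIES (NOT 0 AND 0))) -> 0
  row 17 [10001]: (1 OR (NOT 1 IMPLIES (NOT 0 AND 0))) -> 1
  row 18 [10010]: (0 OR (NOT 0 IMPLIES (NOT 1 AND 1))) -> 0
  row 19 [10011]: (1 OR (NOT 1 IMPLIES (NOT 1 AND 1))) -> 1
  row 20 [10100]: (0 OR (NOT 0 IMPLIES (NOT 0 AND 0))) -> 0
  row 21 [10101]: (1 OR (NOT 1 IMPLIES (NOT 0 AND 0))) -> 1
  row 22 [10110]: (0 OR (NOT 0 IMPLIES (NOT 1 AND 1))) -> 0
  row 23 [10111]: (1 OR (NOT 1 IMPLIES (NOT 1 AND 1))) -> 1
  row 24 [11000]: (0 OR (NOT 0 IMPLIES (NOT 0 AND 0))) -> 0
  row 25 [11001]: (1 OR (NOT 1 IMPLIES (NOT 0 AND 0))) -> 1
  row 26 [11010]: (0 OR (NOT 0 IMPLIES (NOT 1 AND 1))) -> 0
  row 27 [11011]: (1 OR (NOT 1 IMPLIES (NOT 1 AND 1))) -> 1
  row 28 [11100]: (0 OR (NOT 0 IMPLIES (NOT 0 AND 0))) -> 0
  row 29 [11101]: (1 OR (NOT 1 IMPLIES (NOT 0 AND 0))) -> 1
  row 30 [11110]: (0 OR (NOT 0 IMPLIES (NOT 1 AND 1))) -> 0
  row 31 [11111]: (1 OR (NOT 1 IMPLIES (NOT 1 AND 1))) -> 1
Full result column, 4 rows per line (a,b,c fixed per line; d,e runs 00..11 left to right):
  rows 0-3 [a,b,c=000]: 0101  = hex 5
  rows 4-7 [a,b,c=001]: 0101  = hex 5
  rows 8-11 [a,b,c=010]: 0101  = hex 5
  rows 12-15 [a,b,c=011]: 0101  = hex 5
  rows 16-19 [a,b,c=100]: 0101  = hex 5
  rows 20-23 [a,b,c=101]: 0101  = hex 5
  rows 24-27 [a,b,c=110]: 0101  = hex 5
  rows 28-31 [a,b,c=111]: 0101  = hex 5
Output column (row 0 .. row 31) = 01010101010101010101010101010101
Output column grouped in 4s = 0101 0101 0101 0101 0101 0101 0101 0101 = 0x55555555
Convert to decimal digit by digit (value = value*16 + digit):
  5 -> 5
  5*16 + 5 = 85
  85*16 + 5 = 1365
  1365*16 + 5 = 21845
  21845*16 + 5 = 349525
  349525*16 + 5 = 5592405
  5592405*16 + 5 = 89478485
  89478485*16 + 5 = 1431655765
Decimal = 1431655765

1431655765


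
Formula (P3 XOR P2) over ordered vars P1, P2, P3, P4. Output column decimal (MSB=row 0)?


Formula: (P3 XOR P2) over P1, P2, P3, P4 (16 rows)
Evaluate each row (bits = P1,P2,P3,P4, MSB first):
  row 0 [0000]: (0 XOR 0) -> 0
  row 1 [0001]: (0 XOR 0) -> 0
  row 2 [0010]: (1 XOR 0) -> 1
  row 3 [0011]: (1 XOR 0) -> 1
  row 4 [0100]: (0 XOR 1) -> 1
  row 5 [0101]: (0 XOR 1) -> 1
  row 6 [0110]: (1 XOR 1) -> 0
  row 7 [0111]: (1 XOR 1) -> 0
  row 8 [1000]: (0 XOR 0) -> 0
  row 9 [1001]: (0 XOR 0) -> 0
  row 10 [1010]: (1 XOR 0) -> 1
  row 11 [1011]: (1 XOR 0) -> 1
  row 12 [1100]: (0 XOR 1) -> 1
  row 13 [1101]: (0 XOR 1) -> 1
  row 14 [1110]: (1 XOR 1) -> 0
  row 15 [1111]: (1 XOR 1) -> 0
Full result column, 4 rows per line (P1,P2 fixed per line; P3,P4 runs 00..11 left to right):
  rows 0-3 [P1,P2=00]: 0011  = hex 3
  rows 4-7 [P1,P2=01]: 1100  = hex C
  rows 8-11 [P1,P2=10]: 0011  = hex 3
  rows 12-15 [P1,P2=11]: 1100  = hex C
Output column (row 0 .. row 15) = 0011110000111100
Output column grouped in 4s = 0011 1100 0011 1100 = 0x3C3C
Convert to decimal digit by digit (value = value*16 + digit):
  3 -> 3
  3*16 + 12 (C) = 60
  60*16 + 3 = 963
  963*16 + 12 (C) = 15420
Decimal = 15420

15420


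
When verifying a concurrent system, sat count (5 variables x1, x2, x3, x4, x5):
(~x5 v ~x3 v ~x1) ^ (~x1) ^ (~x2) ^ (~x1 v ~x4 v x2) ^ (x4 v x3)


CNF with 5 clauses over 5 vars (32 assignments).
An assignment satisfies CNF iff every clause has >=1 true literal.
Check each row (bits = x1,x2,x3,x4,x5; clause T/F shown):
  row 0 [00000]: clauses=TTTTF -> 0
  row 1 [00001]: clauses=TTTTF -> 0
  row 2 [00010]: clauses=TTTTT -> 1
  row 3 [00011]: clauses=TTTTT -> 1
  row 4 [00100]: clauses=TTTTT -> 1
  row 5 [00101]: clauses=TTTTT -> 1
  row 6 [00110]: clauses=TTTTT -> 1
  row 7 [00111]: clauses=TTTTT -> 1
  row 8 [01000]: clauses=TTFTF -> 0
  row 9 [01001]: clauses=TTFTF -> 0
  row 10 [01010]: clauses=TTFTT -> 0
  row 11 [01011]: clauses=TTFTT -> 0
  row 12 [01100]: clauses=TTFTT -> 0
  row 13 [01101]: clauses=TTFTT -> 0
  row 14 [01110]: clauses=TTFTT -> 0
  row 15 [01111]: clauses=TTFTT -> 0
  row 16 [10000]: clauses=TFTTF -> 0
  row 17 [10001]: clauses=TFTTF -> 0
  row 18 [10010]: clauses=TFTFT -> 0
  row 19 [10011]: clauses=TFTFT -> 0
  row 20 [10100]: clauses=TFTTT -> 0
  row 21 [10101]: clauses=FFTTT -> 0
  row 22 [10110]: clauses=TFTFT -> 0
  row 23 [10111]: clauses=FFTFT -> 0
  row 24 [11000]: clauses=TFFTF -> 0
  row 25 [11001]: clauses=TFFTF -> 0
  row 26 [11010]: clauses=TFFTT -> 0
  row 27 [11011]: clauses=TFFTT -> 0
  row 28 [11100]: clauses=TFFTT -> 0
  row 29 [11101]: clauses=FFFTT -> 0
  row 30 [11110]: clauses=TFFTT -> 0
  row 31 [11111]: clauses=FFFTT -> 0
Full result column, 8 rows per line (x1,x2 fixed per line; x3,x4,x5 runs 000..111 left to right):
  rows 0-7 [x1,x2=00]: 00111111  (ones: 6)
  rows 8-15 [x1,x2=01]: 00000000  (ones: 0)
  rows 16-23 [x1,x2=10]: 00000000  (ones: 0)
  rows 24-31 [x1,x2=11]: 00000000  (ones: 0)
Satisfying assignments = 6+0+0+0 = 6

6


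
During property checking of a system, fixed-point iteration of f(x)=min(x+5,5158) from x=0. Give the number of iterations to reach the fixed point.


Step 1: x=0, cap=5158, increment=5
Step 2: x grows by 5 each step until capped at 5158; fixed point is x=5158
Step 3: iterations = ceil(5158/5) = 1032

1032


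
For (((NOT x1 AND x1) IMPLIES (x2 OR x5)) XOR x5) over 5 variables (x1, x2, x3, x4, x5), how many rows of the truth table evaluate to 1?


Formula: (((NOT x1 AND x1) IMPLIES (x2 OR x5)) XOR x5) over 5 vars (32 rows)
Evaluate each row (x1, x2, x3, x4, x5 as bits, MSB first):
  row 0 [00000]: (((NOT 0 AND 0) IMPLIES (0 OR 0)) XOR 0) -> 1
  row 1 [00001]: (((NOT 0 AND 0) IMPLIES (0 OR 1)) XOR 1) -> 0
  row 2 [00010]: (((NOT 0 AND 0) IMPLIES (0 OR 0)) XOR 0) -> 1
  row 3 [00011]: (((NOT 0 AND 0) IMPLIES (0 OR 1)) XOR 1) -> 0
  row 4 [00100]: (((NOT 0 AND 0) IMPLIES (0 OR 0)) XOR 0) -> 1
  row 5 [00101]: (((NOT 0 AND 0) IMPLIES (0 OR 1)) XOR 1) -> 0
  row 6 [00110]: (((NOT 0 AND 0) IMPLIES (0 OR 0)) XOR 0) -> 1
  row 7 [00111]: (((NOT 0 AND 0) IMPLIES (0 OR 1)) XOR 1) -> 0
  row 8 [01000]: (((NOT 0 AND 0) IMPLIES (1 OR 0)) XOR 0) -> 1
  row 9 [01001]: (((NOT 0 AND 0) IMPLIES (1 OR 1)) XOR 1) -> 0
  row 10 [01010]: (((NOT 0 AND 0) IMPLIES (1 OR 0)) XOR 0) -> 1
  row 11 [01011]: (((NOT 0 AND 0) IMPLIES (1 OR 1)) XOR 1) -> 0
  row 12 [01100]: (((NOT 0 AND 0) IMPLIES (1 OR 0)) XOR 0) -> 1
  row 13 [01101]: (((NOT 0 AND 0) IMPLIES (1 OR 1)) XOR 1) -> 0
  row 14 [01110]: (((NOT 0 AND 0) IMPLIES (1 OR 0)) XOR 0) -> 1
  row 15 [01111]: (((NOT 0 AND 0) IMPLIES (1 OR 1)) XOR 1) -> 0
  row 16 [10000]: (((NOT 1 AND 1) IMPLIES (0 OR 0)) XOR 0) -> 1
  row 17 [10001]: (((NOT 1 AND 1) IMPLIES (0 OR 1)) XOR 1) -> 0
  row 18 [10010]: (((NOT 1 AND 1) IMPLIES (0 OR 0)) XOR 0) -> 1
  row 19 [10011]: (((NOT 1 AND 1) IMPLIES (0 OR 1)) XOR 1) -> 0
  row 20 [10100]: (((NOT 1 AND 1) IMPLIES (0 OR 0)) XOR 0) -> 1
  row 21 [10101]: (((NOT 1 AND 1) IMPLIES (0 OR 1)) XOR 1) -> 0
  row 22 [10110]: (((NOT 1 AND 1) IMPLIES (0 OR 0)) XOR 0) -> 1
  row 23 [10111]: (((NOT 1 AND 1) IMPLIES (0 OR 1)) XOR 1) -> 0
  row 24 [11000]: (((NOT 1 AND 1) IMPLIES (1 OR 0)) XOR 0) -> 1
  row 25 [11001]: (((NOT 1 AND 1) IMPLIES (1 OR 1)) XOR 1) -> 0
  row 26 [11010]: (((NOT 1 AND 1) IMPLIES (1 OR 0)) XOR 0) -> 1
  row 27 [11011]: (((NOT 1 AND 1) IMPLIES (1 OR 1)) XOR 1) -> 0
  row 28 [11100]: (((NOT 1 AND 1) IMPLIES (1 OR 0)) XOR 0) -> 1
  row 29 [11101]: (((NOT 1 AND 1) IMPLIES (1 OR 1)) XOR 1) -> 0
  row 30 [11110]: (((NOT 1 AND 1) IMPLIES (1 OR 0)) XOR 0) -> 1
  row 31 [11111]: (((NOT 1 AND 1) IMPLIES (1 OR 1)) XOR 1) -> 0
Full result column, 8 rows per line (x1,x2 fixed per line; x3,x4,x5 runs 000..111 left to right):
  rows 0-7 [x1,x2=00]: 10101010  (ones: 4)
  rows 8-15 [x1,x2=01]: 10101010  (ones: 4)
  rows 16-23 [x1,x2=10]: 10101010  (ones: 4)
  rows 24-31 [x1,x2=11]: 10101010  (ones: 4)
Count of 1-rows = 4+4+4+4 = 16

16


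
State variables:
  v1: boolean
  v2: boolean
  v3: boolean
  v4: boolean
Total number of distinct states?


State space = product of domain sizes of all variables.
Domain sizes:
  v1 (boolean): 2
  v2 (boolean): 2
  v3 (boolean): 2
  v4 (boolean): 2
Product = 2 * 2 * 2 * 2 = 16

16


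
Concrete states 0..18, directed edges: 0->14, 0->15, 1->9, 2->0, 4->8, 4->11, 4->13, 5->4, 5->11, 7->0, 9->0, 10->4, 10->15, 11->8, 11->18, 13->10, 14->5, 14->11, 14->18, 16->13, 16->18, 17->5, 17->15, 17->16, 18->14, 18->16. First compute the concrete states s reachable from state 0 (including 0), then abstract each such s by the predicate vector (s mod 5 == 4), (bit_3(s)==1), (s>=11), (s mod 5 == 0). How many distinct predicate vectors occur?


BFS from 0:
Concrete reachable: {0, 4, 5, 8, 10, 11, 13, 14, 15, 16, 18}
Abstract via predicates (s mod 5 == 4), (bit_3(s)==1), (s>=11), (s mod 5 == 0):
  (0,0,0,1) <- {0, 5}
  (0,0,1,0) <- {16, 18}
  (0,1,0,0) <- {8}
  (0,1,0,1) <- {10}
  (0,1,1,0) <- {11, 13}
  (0,1,1,1) <- {15}
  (1,0,0,0) <- {4}
  (1,1,1,0) <- {14}
Distinct abstract states = 8

8


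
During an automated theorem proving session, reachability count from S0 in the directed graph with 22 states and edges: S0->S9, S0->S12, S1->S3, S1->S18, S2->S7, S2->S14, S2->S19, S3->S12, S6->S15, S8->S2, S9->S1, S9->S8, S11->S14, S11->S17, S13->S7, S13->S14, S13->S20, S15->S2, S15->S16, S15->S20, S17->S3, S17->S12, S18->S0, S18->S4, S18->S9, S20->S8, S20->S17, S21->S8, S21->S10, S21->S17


BFS from S0:
  layer 0: {S0}
  layer 1: {S9, S12}
  layer 2: {S1, S8}
  layer 3: {S2, S3, S18}
  layer 4: {S4, S7, S14, S19}
Reachable set: {S0, S1, S2, S3, S4, S7, S8, S9, S12, S14, S18, S19}
Count = 12

12


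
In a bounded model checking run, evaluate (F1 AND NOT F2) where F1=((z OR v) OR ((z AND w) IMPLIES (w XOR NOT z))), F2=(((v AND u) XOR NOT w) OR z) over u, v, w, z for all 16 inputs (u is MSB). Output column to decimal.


F1 = ((z OR v) OR ((z AND w) IMPLIES (w XOR NOT z)))
F2 = (((v AND u) XOR NOT w) OR z)
Counterexample to F1=>F2 is where F1=1 and F2=0.
Evaluate each row (bits = u,v,w,z, MSB first):
  row 0 [0000]: F1=1 F2=1 -> F1&~F2 -> 0
  row 1 [0001]: F1=1 F2=1 -> F1&~F2 -> 0
  row 2 [0010]: F1=1 F2=0 -> F1&~F2 -> 1
  row 3 [0011]: F1=1 F2=1 -> F1&~F2 -> 0
  row 4 [0100]: F1=1 F2=1 -> F1&~F2 -> 0
  row 5 [0101]: F1=1 F2=1 -> F1&~F2 -> 0
  row 6 [0110]: F1=1 F2=0 -> F1&~F2 -> 1
  row 7 [0111]: F1=1 F2=1 -> F1&~F2 -> 0
  row 8 [1000]: F1=1 F2=1 -> F1&~F2 -> 0
  row 9 [1001]: F1=1 F2=1 -> F1&~F2 -> 0
  row 10 [1010]: F1=1 F2=0 -> F1&~F2 -> 1
  row 11 [1011]: F1=1 F2=1 -> F1&~F2 -> 0
  row 12 [1100]: F1=1 F2=0 -> F1&~F2 -> 1
  row 13 [1101]: F1=1 F2=1 -> F1&~F2 -> 0
  row 14 [1110]: F1=1 F2=1 -> F1&~F2 -> 0
  row 15 [1111]: F1=1 F2=1 -> F1&~F2 -> 0
Full result column, 4 rows per line (u,v fixed per line; w,z runs 00..11 left to right):
  rows 0-3 [u,v=00]: 0010  = hex 2
  rows 4-7 [u,v=01]: 0010  = hex 2
  rows 8-11 [u,v=10]: 0010  = hex 2
  rows 12-15 [u,v=11]: 1000  = hex 8
Counterexample vector (row 0 .. row 15) = 0010001000101000
Output column grouped in 4s = 0010 0010 0010 1000 = 0x2228
Convert to decimal digit by digit (value = value*16 + digit):
  2 -> 2
  2*16 + 2 = 34
  34*16 + 2 = 546
  546*16 + 8 = 8744
Decimal = 8744

8744


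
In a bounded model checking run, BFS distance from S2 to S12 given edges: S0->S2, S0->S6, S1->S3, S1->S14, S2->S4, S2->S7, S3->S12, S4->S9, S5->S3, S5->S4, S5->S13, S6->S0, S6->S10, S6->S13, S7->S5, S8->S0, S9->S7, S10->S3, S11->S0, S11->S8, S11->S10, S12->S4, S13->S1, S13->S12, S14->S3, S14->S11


BFS layer-by-layer from S2:
  dist 0: {S2}
  dist 1: {S4, S7}
  dist 2: {S5, S9}
  dist 3: {S3, S13}
  dist 4: {S1, S12}
  -> S12 reached at distance 4
Shortest path length = 4

4


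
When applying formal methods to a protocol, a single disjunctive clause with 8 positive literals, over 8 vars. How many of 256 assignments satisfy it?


Step 1: Total=2^8=256
Step 2: Unsat when all 8 false: 2^0=1
Step 3: Sat=256-1=255

255


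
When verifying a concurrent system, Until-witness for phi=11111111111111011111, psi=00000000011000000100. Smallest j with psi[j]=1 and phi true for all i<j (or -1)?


(phi U psi) at 0: need smallest j with psi[j]=1 and phi[i]=1 for all i in [0,j).
Scan from step 0:
  step 0: phi=1, psi=0 -> continue
  step 1: phi=1, psi=0 -> continue
  step 2: phi=1, psi=0 -> continue
  step 3: phi=1, psi=0 -> continue
  step 9: psi=1 and phi held for [0,9) -> witness found
Witness step = 9

9


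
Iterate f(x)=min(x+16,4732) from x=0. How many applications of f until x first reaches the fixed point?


Step 1: x=0, cap=4732, increment=16
Step 2: x grows by 16 each step until capped at 4732; fixed point is x=4732
Step 3: iterations = ceil(4732/16) = 296

296


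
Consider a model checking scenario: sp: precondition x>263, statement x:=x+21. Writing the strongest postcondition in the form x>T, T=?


Formula: sp(P, x:=E) = exists old_x. (x = E[old_x/x]) AND P[old_x/x] (old_x is the value of x before the assignment; eliminate old_x by solving x = E[old_x/x] for old_x)
Step 1: Precondition P: x>263, i.e. old_x > 263
Step 2: Assignment gives x = old_x + 21, so old_x = x - 21
Step 3: Substitute into P: x - 21 > 263
Step 4: Simplify: x > 263+21 = 284

284


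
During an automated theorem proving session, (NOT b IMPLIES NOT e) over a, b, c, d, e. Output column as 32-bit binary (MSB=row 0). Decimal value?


Formula: (NOT b IMPLIES NOT e) over a, b, c, d, e (32 rows)
Evaluate each row (bits = a,b,c,d,e, MSB first):
  row 0 [00000]: (NOT 0 IMPLIES NOT 0) -> 1
  row 1 [00001]: (NOT 0 IMPLIES NOT 1) -> 0
  row 2 [00010]: (NOT 0 IMPLIES NOT 0) -> 1
  row 3 [00011]: (NOT 0 IMPLIES NOT 1) -> 0
  row 4 [00100]: (NOT 0 IMPLIES NOT 0) -> 1
  row 5 [00101]: (NOT 0 IMPLIES NOT 1) -> 0
  row 6 [00110]: (NOT 0 IMPLIES NOT 0) -> 1
  row 7 [00111]: (NOT 0 IMPLIES NOT 1) -> 0
  row 8 [01000]: (NOT 1 IMPLIES NOT 0) -> 1
  row 9 [01001]: (NOT 1 IMPLIES NOT 1) -> 1
  row 10 [01010]: (NOT 1 IMPLIES NOT 0) -> 1
  row 11 [01011]: (NOT 1 IMPLIES NOT 1) -> 1
  row 12 [01100]: (NOT 1 IMPLIES NOT 0) -> 1
  row 13 [01101]: (NOT 1 IMPLIES NOT 1) -> 1
  row 14 [01110]: (NOT 1 IMPLIES NOT 0) -> 1
  row 15 [01111]: (NOT 1 IMPLIES NOT 1) -> 1
  row 16 [10000]: (NOT 0 IMPLIES NOT 0) -> 1
  row 17 [10001]: (NOT 0 IMPLIES NOT 1) -> 0
  row 18 [10010]: (NOT 0 IMPLIES NOT 0) -> 1
  row 19 [10011]: (NOT 0 IMPLIES NOT 1) -> 0
  row 20 [10100]: (NOT 0 IMPLIES NOT 0) -> 1
  row 21 [10101]: (NOT 0 IMPLIES NOT 1) -> 0
  row 22 [10110]: (NOT 0 IMPLIES NOT 0) -> 1
  row 23 [10111]: (NOT 0 IMPLIES NOT 1) -> 0
  row 24 [11000]: (NOT 1 IMPLIES NOT 0) -> 1
  row 25 [11001]: (NOT 1 IMPLIES NOT 1) -> 1
  row 26 [11010]: (NOT 1 IMPLIES NOT 0) -> 1
  row 27 [11011]: (NOT 1 IMPLIES NOT 1) -> 1
  row 28 [11100]: (NOT 1 IMPLIES NOT 0) -> 1
  row 29 [11101]: (NOT 1 IMPLIES NOT 1) -> 1
  row 30 [11110]: (NOT 1 IMPLIES NOT 0) -> 1
  row 31 [11111]: (NOT 1 IMPLIES NOT 1) -> 1
Full result column, 4 rows per line (a,b,c fixed per line; d,e runs 00..11 left to right):
  rows 0-3 [a,b,c=000]: 1010  = hex A
  rows 4-7 [a,b,c=001]: 1010  = hex A
  rows 8-11 [a,b,c=010]: 1111  = hex F
  rows 12-15 [a,b,c=011]: 1111  = hex F
  rows 16-19 [a,b,c=100]: 1010  = hex A
  rows 20-23 [a,b,c=101]: 1010  = hex A
  rows 24-27 [a,b,c=110]: 1111  = hex F
  rows 28-31 [a,b,c=111]: 1111  = hex F
Output column (row 0 .. row 31) = 10101010111111111010101011111111
Output column grouped in 4s = 1010 1010 1111 1111 1010 1010 1111 1111 = 0xAAFFAAFF
Convert to decimal digit by digit (value = value*16 + digit):
  A -> 10
  10*16 + 10 (A) = 170
  170*16 + 15 (F) = 2735
  2735*16 + 15 (F) = 43775
  43775*16 + 10 (A) = 700410
  700410*16 + 10 (A) = 11206570
  11206570*16 + 15 (F) = 179305135
  179305135*16 + 15 (F) = 2868882175
Decimal = 2868882175

2868882175


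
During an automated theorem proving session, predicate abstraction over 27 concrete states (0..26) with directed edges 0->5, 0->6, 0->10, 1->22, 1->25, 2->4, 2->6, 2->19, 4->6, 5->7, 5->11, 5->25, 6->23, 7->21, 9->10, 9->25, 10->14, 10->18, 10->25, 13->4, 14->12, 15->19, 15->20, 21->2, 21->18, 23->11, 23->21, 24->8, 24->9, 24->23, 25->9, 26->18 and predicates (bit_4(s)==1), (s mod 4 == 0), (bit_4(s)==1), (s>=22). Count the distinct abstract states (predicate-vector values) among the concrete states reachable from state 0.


BFS from 0:
Concrete reachable: {0, 2, 4, 5, 6, 7, 9, 10, 11, 12, 14, 18, 19, 21, 23, 25}
Abstract via predicates (bit_4(s)==1), (s mod 4 == 0), (bit_4(s)==1), (s>=22):
  (0,0,0,0) <- {2, 5, 6, 7, 9, 10, 11, 14}
  (0,1,0,0) <- {0, 4, 12}
  (1,0,1,0) <- {18, 19, 21}
  (1,0,1,1) <- {23, 25}
Distinct abstract states = 4

4


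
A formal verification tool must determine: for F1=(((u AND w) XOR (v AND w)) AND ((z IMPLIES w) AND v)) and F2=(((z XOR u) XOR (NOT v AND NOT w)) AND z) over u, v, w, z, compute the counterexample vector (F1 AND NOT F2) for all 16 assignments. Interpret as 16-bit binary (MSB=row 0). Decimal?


F1 = (((u AND w) XOR (v AND w)) AND ((z IMPLIES w) AND v))
F2 = (((z XOR u) XOR (NOT v AND NOT w)) AND z)
Counterexample to F1=>F2 is where F1=1 and F2=0.
Evaluate each row (bits = u,v,w,z, MSB first):
  row 0 [0000]: F1=0 F2=0 -> F1&~F2 -> 0
  row 1 [0001]: F1=0 F2=0 -> F1&~F2 -> 0
  row 2 [0010]: F1=0 F2=0 -> F1&~F2 -> 0
  row 3 [0011]: F1=0 F2=1 -> F1&~F2 -> 0
  row 4 [0100]: F1=0 F2=0 -> F1&~F2 -> 0
  row 5 [0101]: F1=0 F2=1 -> F1&~F2 -> 0
  row 6 [0110]: F1=1 F2=0 -> F1&~F2 -> 1
  row 7 [0111]: F1=1 F2=1 -> F1&~F2 -> 0
  row 8 [1000]: F1=0 F2=0 -> F1&~F2 -> 0
  row 9 [1001]: F1=0 F2=1 -> F1&~F2 -> 0
  row 10 [1010]: F1=0 F2=0 -> F1&~F2 -> 0
  row 11 [1011]: F1=0 F2=0 -> F1&~F2 -> 0
  row 12 [1100]: F1=0 F2=0 -> F1&~F2 -> 0
  row 13 [1101]: F1=0 F2=0 -> F1&~F2 -> 0
  row 14 [1110]: F1=0 F2=0 -> F1&~F2 -> 0
  row 15 [1111]: F1=0 F2=0 -> F1&~F2 -> 0
Full result column, 4 rows per line (u,v fixed per line; w,z runs 00..11 left to right):
  rows 0-3 [u,v=00]: 0000  = hex 0
  rows 4-7 [u,v=01]: 0010  = hex 2
  rows 8-11 [u,v=10]: 0000  = hex 0
  rows 12-15 [u,v=11]: 0000  = hex 0
Counterexample vector (row 0 .. row 15) = 0000001000000000
Output column grouped in 4s = 0000 0010 0000 0000 = 0x0200
Convert to decimal digit by digit (value = value*16 + digit):
  0 -> 0
  0*16 + 2 = 2
  2*16 + 0 = 32
  32*16 + 0 = 512
Decimal = 512

512


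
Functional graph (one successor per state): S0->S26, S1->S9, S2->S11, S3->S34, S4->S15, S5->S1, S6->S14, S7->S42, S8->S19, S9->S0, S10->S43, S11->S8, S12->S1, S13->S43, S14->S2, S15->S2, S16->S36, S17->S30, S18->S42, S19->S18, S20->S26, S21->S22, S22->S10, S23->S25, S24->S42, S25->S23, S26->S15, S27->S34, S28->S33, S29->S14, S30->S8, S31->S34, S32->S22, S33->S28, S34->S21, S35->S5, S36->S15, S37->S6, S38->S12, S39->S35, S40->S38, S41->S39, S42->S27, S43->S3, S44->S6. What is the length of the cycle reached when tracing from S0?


Trace from S0 until a state repeats:
  S0 -> S26 -> S15 -> S2 -> S11 -> S8 -> S19 -> S18 -> S42 -> S27 -> S34 -> S21 -> S22 -> S10 -> S43 -> S3 -> S34
S34 first seen at step 10, revisited at step 16.
Cycle length = 16 - 10 = 6

6


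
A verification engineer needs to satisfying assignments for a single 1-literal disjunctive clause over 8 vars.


Step 1: Total=2^8=256
Step 2: Unsat when all 1 false: 2^7=128
Step 3: Sat=256-128=128

128


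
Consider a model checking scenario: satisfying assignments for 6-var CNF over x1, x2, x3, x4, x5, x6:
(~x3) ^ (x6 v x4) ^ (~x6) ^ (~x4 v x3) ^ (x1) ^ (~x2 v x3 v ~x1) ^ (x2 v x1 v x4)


CNF with 7 clauses over 6 vars (64 assignments).
An assignment satisfies CNF iff every clause has >=1 true literal.
Check each row (bits = x1,x2,x3,x4,x5,x6; clause T/F shown):
  row 0 [000000]: clauses=TFTTFTF -> 0
  row 1 [000001]: clauses=TTFTFTF -> 0
  row 2 [000010]: clauses=TFTTFTF -> 0
  row 3 [000011]: clauses=TTFTFTF -> 0
  row 4 [000100]: clauses=TTTFFTT -> 0
  (every remaining row is evaluated the same way; all 64 results are listed next)
Full result column, 8 rows per line (x1,x2,x3 fixed per line; x4,x5,x6 runs 000..111 left to right):
  rows 0-7 [x1,x2,x3=000]: 00000000  (ones: 0)
  rows 8-15 [x1,x2,x3=001]: 00000000  (ones: 0)
  rows 16-23 [x1,x2,x3=010]: 00000000  (ones: 0)
  rows 24-31 [x1,x2,x3=011]: 00000000  (ones: 0)
  rows 32-39 [x1,x2,x3=100]: 00000000  (ones: 0)
  rows 40-47 [x1,x2,x3=101]: 00000000  (ones: 0)
  rows 48-55 [x1,x2,x3=110]: 00000000  (ones: 0)
  rows 56-63 [x1,x2,x3=111]: 00000000  (ones: 0)
Satisfying assignments = 0+0+0+0+0+0+0+0 = 0

0


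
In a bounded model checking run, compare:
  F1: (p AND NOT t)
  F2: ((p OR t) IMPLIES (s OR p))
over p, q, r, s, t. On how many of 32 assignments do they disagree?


F1 = (p AND NOT t)
F2 = ((p OR t) IMPLIES (s OR p))
Evaluate both on each of 32 rows (bits = p,q,r,s,t):
  row 0 [00000]: F1=0 F2=1 (differ) -> 1
  row 1 [00001]: F1=0 F2=0 -> 0
  row 2 [00010]: F1=0 F2=1 (differ) -> 1
  row 3 [00011]: F1=0 F2=1 (differ) -> 1
  row 4 [00100]: F1=0 F2=1 (differ) -> 1
  row 5 [00101]: F1=0 F2=0 -> 0
  row 6 [00110]: F1=0 F2=1 (differ) -> 1
  row 7 [00111]: F1=0 F2=1 (differ) -> 1
  row 8 [01000]: F1=0 F2=1 (differ) -> 1
  row 9 [01001]: F1=0 F2=0 -> 0
  row 10 [01010]: F1=0 F2=1 (differ) -> 1
  row 11 [01011]: F1=0 F2=1 (differ) -> 1
  row 12 [01100]: F1=0 F2=1 (differ) -> 1
  row 13 [01101]: F1=0 F2=0 -> 0
  row 14 [01110]: F1=0 F2=1 (differ) -> 1
  row 15 [01111]: F1=0 F2=1 (differ) -> 1
  row 16 [10000]: F1=1 F2=1 -> 0
  row 17 [10001]: F1=0 F2=1 (differ) -> 1
  row 18 [10010]: F1=1 F2=1 -> 0
  row 19 [10011]: F1=0 F2=1 (differ) -> 1
  row 20 [10100]: F1=1 F2=1 -> 0
  row 21 [10101]: F1=0 F2=1 (differ) -> 1
  row 22 [10110]: F1=1 F2=1 -> 0
  row 23 [10111]: F1=0 F2=1 (differ) -> 1
  row 24 [11000]: F1=1 F2=1 -> 0
  row 25 [11001]: F1=0 F2=1 (differ) -> 1
  row 26 [11010]: F1=1 F2=1 -> 0
  row 27 [11011]: F1=0 F2=1 (differ) -> 1
  row 28 [11100]: F1=1 F2=1 -> 0
  row 29 [11101]: F1=0 F2=1 (differ) -> 1
  row 30 [11110]: F1=1 F2=1 -> 0
  row 31 [11111]: F1=0 F2=1 (differ) -> 1
Full result column, 8 rows per line (p,q fixed per line; r,s,t runs 000..111 left to right):
  rows 0-7 [p,q=00]: 10111011  (ones: 6)
  rows 8-15 [p,q=01]: 10111011  (ones: 6)
  rows 16-23 [p,q=10]: 01010101  (ones: 4)
  rows 24-31 [p,q=11]: 01010101  (ones: 4)
Disagreements = 6+6+4+4 = 20

20


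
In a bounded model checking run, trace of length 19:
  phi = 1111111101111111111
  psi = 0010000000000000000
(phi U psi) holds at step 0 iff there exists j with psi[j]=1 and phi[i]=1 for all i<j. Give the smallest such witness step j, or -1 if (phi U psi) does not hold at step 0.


(phi U psi) at 0: need smallest j with psi[j]=1 and phi[i]=1 for all i in [0,j).
Scan from step 0:
  step 0: phi=1, psi=0 -> continue
  step 1: phi=1, psi=0 -> continue
  step 2: psi=1 and phi held for [0,2) -> witness found
Witness step = 2

2


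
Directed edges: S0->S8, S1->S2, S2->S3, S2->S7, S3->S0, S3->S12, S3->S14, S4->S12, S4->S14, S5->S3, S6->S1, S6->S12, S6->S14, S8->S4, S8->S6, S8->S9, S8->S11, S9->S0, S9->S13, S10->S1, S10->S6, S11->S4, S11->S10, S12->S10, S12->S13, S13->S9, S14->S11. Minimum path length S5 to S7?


BFS layer-by-layer from S5:
  dist 0: {S5}
  dist 1: {S3}
  dist 2: {S0, S12, S14}
  dist 3: {S8, S10, S11, S13}
  dist 4: {S1, S4, S6, S9}
  dist 5: {S2}
  dist 6: {S7}
  -> S7 reached at distance 6
Shortest path length = 6

6


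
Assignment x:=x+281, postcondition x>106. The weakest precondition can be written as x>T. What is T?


Formula: wp(x:=E, P) = P[E/x] (substitute E for x in postcondition)
Step 1: Postcondition: x>106
Step 2: Substitute x+281 for x: x+281>106
Step 3: Solve for x: x > 106-281 = -175

-175


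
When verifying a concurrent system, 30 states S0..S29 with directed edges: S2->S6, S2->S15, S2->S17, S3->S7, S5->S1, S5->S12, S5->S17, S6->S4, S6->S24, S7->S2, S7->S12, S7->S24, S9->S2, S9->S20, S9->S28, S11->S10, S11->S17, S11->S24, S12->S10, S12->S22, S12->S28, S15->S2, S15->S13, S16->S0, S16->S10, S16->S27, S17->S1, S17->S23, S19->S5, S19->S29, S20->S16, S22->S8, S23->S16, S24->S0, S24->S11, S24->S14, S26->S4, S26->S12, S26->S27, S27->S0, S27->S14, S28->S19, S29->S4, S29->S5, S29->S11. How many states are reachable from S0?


BFS from S0:
  layer 0: {S0}
Reachable set: {S0}
Count = 1

1


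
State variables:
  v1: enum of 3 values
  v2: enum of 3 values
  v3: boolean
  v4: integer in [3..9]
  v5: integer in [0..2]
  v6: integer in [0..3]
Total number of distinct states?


State space = product of domain sizes of all variables.
Domain sizes:
  v1 (enum of 3 values): 3
  v2 (enum of 3 values): 3
  v3 (boolean): 2
  v4 (integer in [3..9]): 7
  v5 (integer in [0..2]): 3
  v6 (integer in [0..3]): 4
Product = 3 * 3 * 2 * 7 * 3 * 4 = 1512

1512


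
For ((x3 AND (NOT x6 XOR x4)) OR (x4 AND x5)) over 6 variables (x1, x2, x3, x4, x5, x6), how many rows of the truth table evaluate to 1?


Formula: ((x3 AND (NOT x6 XOR x4)) OR (x4 AND x5)) over 6 vars (64 rows)
Evaluate each row (x1, x2, x3, x4, x5, x6 as bits, MSB first):
  row 0 [000000]: ((0 AND (NOT 0 XOR 0)) OR (0 AND 0)) -> 0
  row 1 [000001]: ((0 AND (NOT 1 XOR 0)) OR (0 AND 0)) -> 0
  row 2 [000010]: ((0 AND (NOT 0 XOR 0)) OR (0 AND 1)) -> 0
  row 3 [000011]: ((0 AND (NOT 1 XOR 0)) OR (0 AND 1)) -> 0
  row 4 [000100]: ((0 AND (NOT 0 XOR 1)) OR (1 AND 0)) -> 0
  (every remaining row is evaluated the same way; all 64 results are listed next)
Full result column, 8 rows per line (x1,x2,x3 fixed per line; x4,x5,x6 runs 000..111 left to right):
  rows 0-7 [x1,x2,x3=000]: 00000011  (ones: 2)
  rows 8-15 [x1,x2,x3=001]: 10100111  (ones: 5)
  rows 16-23 [x1,x2,x3=010]: 00000011  (ones: 2)
  rows 24-31 [x1,x2,x3=011]: 10100111  (ones: 5)
  rows 32-39 [x1,x2,x3=100]: 00000011  (ones: 2)
  rows 40-47 [x1,x2,x3=101]: 10100111  (ones: 5)
  rows 48-55 [x1,x2,x3=110]: 00000011  (ones: 2)
  rows 56-63 [x1,x2,x3=111]: 10100111  (ones: 5)
Count of 1-rows = 2+5+2+5+2+5+2+5 = 28

28


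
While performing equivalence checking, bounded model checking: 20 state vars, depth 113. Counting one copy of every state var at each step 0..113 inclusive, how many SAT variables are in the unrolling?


BMC unrolls to depth k, creating one copy of each state var for steps 0..k.
Step count = 113 + 1 = 114 (steps 0 through 113)
Vars per step = 20
Total = 20 * 114 = 2280

2280


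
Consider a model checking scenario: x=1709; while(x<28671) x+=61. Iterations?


Step 1: x goes from 1709 toward 28671 by 61; the body runs while x<28671, so iterations = ceil((bound-start)/step)
Step 2: Distance=26962
Step 3: ceil(26962/61)=442

442


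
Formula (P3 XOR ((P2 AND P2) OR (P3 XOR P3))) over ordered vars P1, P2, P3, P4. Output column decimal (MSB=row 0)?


Formula: (P3 XOR ((P2 AND P2) OR (P3 XOR P3))) over P1, P2, P3, P4 (16 rows)
Evaluate each row (bits = P1,P2,P3,P4, MSB first):
  row 0 [0000]: (0 XOR ((0 AND 0) OR (0 XOR 0))) -> 0
  row 1 [0001]: (0 XOR ((0 AND 0) OR (0 XOR 0))) -> 0
  row 2 [0010]: (1 XOR ((0 AND 0) OR (1 XOR 1))) -> 1
  row 3 [0011]: (1 XOR ((0 AND 0) OR (1 XOR 1))) -> 1
  row 4 [0100]: (0 XOR ((1 AND 1) OR (0 XOR 0))) -> 1
  row 5 [0101]: (0 XOR ((1 AND 1) OR (0 XOR 0))) -> 1
  row 6 [0110]: (1 XOR ((1 AND 1) OR (1 XOR 1))) -> 0
  row 7 [0111]: (1 XOR ((1 AND 1) OR (1 XOR 1))) -> 0
  row 8 [1000]: (0 XOR ((0 AND 0) OR (0 XOR 0))) -> 0
  row 9 [1001]: (0 XOR ((0 AND 0) OR (0 XOR 0))) -> 0
  row 10 [1010]: (1 XOR ((0 AND 0) OR (1 XOR 1))) -> 1
  row 11 [1011]: (1 XOR ((0 AND 0) OR (1 XOR 1))) -> 1
  row 12 [1100]: (0 XOR ((1 AND 1) OR (0 XOR 0))) -> 1
  row 13 [1101]: (0 XOR ((1 AND 1) OR (0 XOR 0))) -> 1
  row 14 [1110]: (1 XOR ((1 AND 1) OR (1 XOR 1))) -> 0
  row 15 [1111]: (1 XOR ((1 AND 1) OR (1 XOR 1))) -> 0
Full result column, 4 rows per line (P1,P2 fixed per line; P3,P4 runs 00..11 left to right):
  rows 0-3 [P1,P2=00]: 0011  = hex 3
  rows 4-7 [P1,P2=01]: 1100  = hex C
  rows 8-11 [P1,P2=10]: 0011  = hex 3
  rows 12-15 [P1,P2=11]: 1100  = hex C
Output column (row 0 .. row 15) = 0011110000111100
Output column grouped in 4s = 0011 1100 0011 1100 = 0x3C3C
Convert to decimal digit by digit (value = value*16 + digit):
  3 -> 3
  3*16 + 12 (C) = 60
  60*16 + 3 = 963
  963*16 + 12 (C) = 15420
Decimal = 15420

15420


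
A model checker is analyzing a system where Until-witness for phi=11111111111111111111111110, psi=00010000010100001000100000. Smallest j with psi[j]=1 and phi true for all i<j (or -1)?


(phi U psi) at 0: need smallest j with psi[j]=1 and phi[i]=1 for all i in [0,j).
Scan from step 0:
  step 0: phi=1, psi=0 -> continue
  step 1: phi=1, psi=0 -> continue
  step 2: phi=1, psi=0 -> continue
  step 3: psi=1 and phi held for [0,3) -> witness found
Witness step = 3

3
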